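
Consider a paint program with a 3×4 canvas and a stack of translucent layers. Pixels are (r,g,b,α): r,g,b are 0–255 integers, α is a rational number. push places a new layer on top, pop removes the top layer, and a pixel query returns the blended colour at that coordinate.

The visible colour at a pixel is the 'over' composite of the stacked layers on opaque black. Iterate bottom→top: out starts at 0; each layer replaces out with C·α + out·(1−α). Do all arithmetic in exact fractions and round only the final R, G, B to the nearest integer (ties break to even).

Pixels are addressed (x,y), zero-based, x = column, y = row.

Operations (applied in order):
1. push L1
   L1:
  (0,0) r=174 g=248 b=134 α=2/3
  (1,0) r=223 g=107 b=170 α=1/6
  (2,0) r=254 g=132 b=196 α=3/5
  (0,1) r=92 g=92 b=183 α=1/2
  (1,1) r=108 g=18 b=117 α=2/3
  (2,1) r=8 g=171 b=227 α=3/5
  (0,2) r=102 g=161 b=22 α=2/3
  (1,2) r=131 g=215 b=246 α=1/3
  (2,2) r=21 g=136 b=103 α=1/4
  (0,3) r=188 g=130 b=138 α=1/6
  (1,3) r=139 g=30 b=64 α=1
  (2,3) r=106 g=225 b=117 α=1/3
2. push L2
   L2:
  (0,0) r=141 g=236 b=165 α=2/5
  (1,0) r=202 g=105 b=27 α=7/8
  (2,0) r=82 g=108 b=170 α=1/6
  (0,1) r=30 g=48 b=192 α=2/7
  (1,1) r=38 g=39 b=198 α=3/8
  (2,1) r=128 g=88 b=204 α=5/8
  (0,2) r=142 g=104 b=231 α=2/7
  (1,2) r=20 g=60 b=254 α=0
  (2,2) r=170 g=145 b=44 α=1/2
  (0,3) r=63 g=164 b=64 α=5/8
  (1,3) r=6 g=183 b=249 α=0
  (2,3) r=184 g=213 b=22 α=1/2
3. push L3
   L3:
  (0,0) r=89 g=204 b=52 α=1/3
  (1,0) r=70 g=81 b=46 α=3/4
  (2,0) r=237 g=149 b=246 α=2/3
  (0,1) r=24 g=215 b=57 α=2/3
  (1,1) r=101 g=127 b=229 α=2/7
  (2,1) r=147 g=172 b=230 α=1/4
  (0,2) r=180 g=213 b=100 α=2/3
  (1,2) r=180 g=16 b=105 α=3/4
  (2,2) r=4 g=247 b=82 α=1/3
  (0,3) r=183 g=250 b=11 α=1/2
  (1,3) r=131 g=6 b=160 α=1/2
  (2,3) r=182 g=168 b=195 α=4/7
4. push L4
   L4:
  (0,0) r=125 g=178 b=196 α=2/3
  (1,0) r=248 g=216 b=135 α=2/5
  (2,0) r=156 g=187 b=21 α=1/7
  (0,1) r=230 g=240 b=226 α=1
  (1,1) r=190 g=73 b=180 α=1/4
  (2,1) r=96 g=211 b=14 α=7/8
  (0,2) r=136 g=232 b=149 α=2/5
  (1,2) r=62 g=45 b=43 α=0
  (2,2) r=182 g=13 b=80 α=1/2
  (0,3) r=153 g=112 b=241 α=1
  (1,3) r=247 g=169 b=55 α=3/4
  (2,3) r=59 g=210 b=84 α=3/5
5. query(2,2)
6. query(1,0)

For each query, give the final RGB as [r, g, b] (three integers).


(2,2) stack=L1,L2,L3,L4; from [0,0,0]:
after L1 α=1/4: [21/4, 34, 103/4]
after L2 α=1/2: [701/8, 179/2, 279/8]
after L3 α=1/3: [239/4, 142, 607/12]
after L4 α=1/2: [967/8, 155/2, 1567/24]
→ [121, 78, 65]

query (1,0) [L1,L2,L3,L4] — begin 0,0,0
L1 α=1/6: [223/6, 107/6, 85/3]
L2 α=7/8: [8707/48, 4517/48, 163/6]
L3 α=3/4: [18787/192, 16181/192, 991/24]
L4 α=2/5: [50531/320, 43829/320, 3151/40]
→ [158, 137, 79]


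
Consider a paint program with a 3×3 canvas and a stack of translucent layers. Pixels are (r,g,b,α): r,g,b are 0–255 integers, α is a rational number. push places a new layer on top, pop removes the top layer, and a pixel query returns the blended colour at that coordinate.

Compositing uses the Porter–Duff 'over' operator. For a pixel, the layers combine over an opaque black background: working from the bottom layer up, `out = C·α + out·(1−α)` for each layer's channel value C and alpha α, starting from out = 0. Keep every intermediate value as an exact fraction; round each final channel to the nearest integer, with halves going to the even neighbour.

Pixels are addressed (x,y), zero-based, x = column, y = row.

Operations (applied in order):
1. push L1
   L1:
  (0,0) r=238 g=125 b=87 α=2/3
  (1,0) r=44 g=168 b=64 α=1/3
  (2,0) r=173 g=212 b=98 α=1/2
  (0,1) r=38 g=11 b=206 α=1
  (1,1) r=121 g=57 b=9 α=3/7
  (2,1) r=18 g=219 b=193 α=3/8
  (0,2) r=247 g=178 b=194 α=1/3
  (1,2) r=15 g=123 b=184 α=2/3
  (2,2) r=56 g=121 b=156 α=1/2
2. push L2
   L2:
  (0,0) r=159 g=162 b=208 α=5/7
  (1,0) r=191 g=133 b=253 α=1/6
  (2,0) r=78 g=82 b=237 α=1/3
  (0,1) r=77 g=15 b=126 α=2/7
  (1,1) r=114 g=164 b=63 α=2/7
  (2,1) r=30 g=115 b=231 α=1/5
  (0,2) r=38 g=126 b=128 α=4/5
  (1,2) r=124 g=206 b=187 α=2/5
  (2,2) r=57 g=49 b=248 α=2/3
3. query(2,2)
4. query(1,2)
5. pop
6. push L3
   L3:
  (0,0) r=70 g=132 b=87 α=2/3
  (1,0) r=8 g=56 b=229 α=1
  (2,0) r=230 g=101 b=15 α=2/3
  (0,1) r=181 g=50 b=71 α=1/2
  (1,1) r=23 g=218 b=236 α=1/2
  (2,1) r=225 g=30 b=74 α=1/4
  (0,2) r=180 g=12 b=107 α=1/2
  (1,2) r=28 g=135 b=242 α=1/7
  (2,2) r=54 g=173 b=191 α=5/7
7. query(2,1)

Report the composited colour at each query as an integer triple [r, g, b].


(2,2) stack=L1,L2; from [0,0,0]:
after L1 α=1/2: [28, 121/2, 78]
after L2 α=2/3: [142/3, 317/6, 574/3]
= [47, 53, 191]

(1,2) stack=L1,L2; from [0,0,0]:
L1 α=2/3: [10, 82, 368/3]
L2 α=2/5: [278/5, 658/5, 742/5]
→ [56, 132, 148]

query (2,1) [L1,L3] — begin 0,0,0
+L1 (α=3/8) → [27/4, 657/8, 579/8]
+L3 (α=1/4) → [981/16, 2211/32, 2329/32]
= [61, 69, 73]


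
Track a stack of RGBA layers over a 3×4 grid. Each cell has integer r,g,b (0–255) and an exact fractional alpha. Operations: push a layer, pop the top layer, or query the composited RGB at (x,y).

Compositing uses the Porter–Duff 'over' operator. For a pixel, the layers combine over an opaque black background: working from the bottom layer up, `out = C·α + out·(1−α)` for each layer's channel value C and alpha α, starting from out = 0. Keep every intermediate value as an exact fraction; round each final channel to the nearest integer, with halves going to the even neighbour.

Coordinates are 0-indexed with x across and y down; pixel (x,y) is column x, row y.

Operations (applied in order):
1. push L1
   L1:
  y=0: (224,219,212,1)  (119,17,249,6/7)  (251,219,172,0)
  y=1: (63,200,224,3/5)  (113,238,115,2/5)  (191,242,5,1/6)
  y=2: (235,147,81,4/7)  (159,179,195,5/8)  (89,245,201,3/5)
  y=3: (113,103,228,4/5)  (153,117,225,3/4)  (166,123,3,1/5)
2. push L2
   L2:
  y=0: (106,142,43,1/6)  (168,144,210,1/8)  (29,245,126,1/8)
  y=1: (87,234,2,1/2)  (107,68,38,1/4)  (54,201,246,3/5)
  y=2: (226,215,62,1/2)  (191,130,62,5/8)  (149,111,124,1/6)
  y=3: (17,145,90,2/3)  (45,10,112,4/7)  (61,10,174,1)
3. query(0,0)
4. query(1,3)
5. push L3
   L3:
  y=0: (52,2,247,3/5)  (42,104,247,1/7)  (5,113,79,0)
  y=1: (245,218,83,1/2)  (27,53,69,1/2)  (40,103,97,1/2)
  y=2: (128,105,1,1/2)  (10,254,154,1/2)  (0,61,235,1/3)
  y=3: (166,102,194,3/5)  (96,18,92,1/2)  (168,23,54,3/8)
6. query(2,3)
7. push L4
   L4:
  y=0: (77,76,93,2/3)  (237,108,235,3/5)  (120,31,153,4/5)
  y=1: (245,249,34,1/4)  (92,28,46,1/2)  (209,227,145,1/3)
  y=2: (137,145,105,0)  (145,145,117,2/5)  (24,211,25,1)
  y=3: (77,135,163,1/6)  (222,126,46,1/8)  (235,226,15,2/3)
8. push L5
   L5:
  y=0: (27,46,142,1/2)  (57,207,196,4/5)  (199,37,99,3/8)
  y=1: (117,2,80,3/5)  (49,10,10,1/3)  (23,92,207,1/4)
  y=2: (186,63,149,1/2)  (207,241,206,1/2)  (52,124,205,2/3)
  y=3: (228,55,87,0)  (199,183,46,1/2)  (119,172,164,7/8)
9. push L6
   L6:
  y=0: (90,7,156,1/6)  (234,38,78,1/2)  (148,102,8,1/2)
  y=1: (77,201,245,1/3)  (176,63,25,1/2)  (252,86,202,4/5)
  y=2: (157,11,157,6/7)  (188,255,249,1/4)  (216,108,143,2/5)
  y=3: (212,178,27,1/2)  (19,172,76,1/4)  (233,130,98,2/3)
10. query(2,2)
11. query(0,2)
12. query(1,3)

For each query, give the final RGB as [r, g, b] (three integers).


(0,0) stack=L1,L2; from [0,0,0]:
+L1 (α=1) → [224, 219, 212]
+L2 (α=1/6) → [613/3, 1237/6, 1103/6]
rounded: [204, 206, 184]

query (1,3) [L1,L2] — begin 0,0,0
after L1 α=3/4: [459/4, 351/4, 675/4]
after L2 α=4/7: [2097/28, 1213/28, 3817/28]
rounded: [75, 43, 136]

at x=2,y=3 over L1,L2,L3:
after L1 α=1/5: [166/5, 123/5, 3/5]
after L2 α=1: [61, 10, 174]
after L3 α=3/8: [809/8, 119/8, 129]
= [101, 15, 129]

query (2,2) [L1,L2,L3,L4,L5,L6] — begin 0,0,0
+L1 (α=3/5) → [267/5, 147, 603/5]
+L2 (α=1/6) → [208/3, 141, 727/6]
+L3 (α=1/3) → [416/9, 343/3, 1432/9]
+L4 (α=1) → [24, 211, 25]
+L5 (α=2/3) → [128/3, 153, 145]
+L6 (α=2/5) → [112, 135, 721/5]
→ [112, 135, 144]

at x=0,y=2 over L1,L2,L3,L4,L5,L6:
+L1 (α=4/7) → [940/7, 84, 324/7]
+L2 (α=1/2) → [1261/7, 299/2, 379/7]
+L3 (α=1/2) → [2157/14, 509/4, 193/7]
+L4 (α=0) → [2157/14, 509/4, 193/7]
+L5 (α=1/2) → [4761/28, 761/8, 618/7]
+L6 (α=6/7) → [31137/196, 1289/56, 7212/49]
rounded: [159, 23, 147]

at x=1,y=3 over L1,L2,L3,L4,L5,L6:
L1 α=3/4: [459/4, 351/4, 675/4]
L2 α=4/7: [2097/28, 1213/28, 3817/28]
L3 α=1/2: [4785/56, 1717/56, 6393/56]
L4 α=1/8: [6561/64, 2725/64, 6761/64]
L5 α=1/2: [19297/128, 14437/128, 9705/128]
L6 α=1/4: [60323/512, 65327/512, 38843/512]
rounded: [118, 128, 76]


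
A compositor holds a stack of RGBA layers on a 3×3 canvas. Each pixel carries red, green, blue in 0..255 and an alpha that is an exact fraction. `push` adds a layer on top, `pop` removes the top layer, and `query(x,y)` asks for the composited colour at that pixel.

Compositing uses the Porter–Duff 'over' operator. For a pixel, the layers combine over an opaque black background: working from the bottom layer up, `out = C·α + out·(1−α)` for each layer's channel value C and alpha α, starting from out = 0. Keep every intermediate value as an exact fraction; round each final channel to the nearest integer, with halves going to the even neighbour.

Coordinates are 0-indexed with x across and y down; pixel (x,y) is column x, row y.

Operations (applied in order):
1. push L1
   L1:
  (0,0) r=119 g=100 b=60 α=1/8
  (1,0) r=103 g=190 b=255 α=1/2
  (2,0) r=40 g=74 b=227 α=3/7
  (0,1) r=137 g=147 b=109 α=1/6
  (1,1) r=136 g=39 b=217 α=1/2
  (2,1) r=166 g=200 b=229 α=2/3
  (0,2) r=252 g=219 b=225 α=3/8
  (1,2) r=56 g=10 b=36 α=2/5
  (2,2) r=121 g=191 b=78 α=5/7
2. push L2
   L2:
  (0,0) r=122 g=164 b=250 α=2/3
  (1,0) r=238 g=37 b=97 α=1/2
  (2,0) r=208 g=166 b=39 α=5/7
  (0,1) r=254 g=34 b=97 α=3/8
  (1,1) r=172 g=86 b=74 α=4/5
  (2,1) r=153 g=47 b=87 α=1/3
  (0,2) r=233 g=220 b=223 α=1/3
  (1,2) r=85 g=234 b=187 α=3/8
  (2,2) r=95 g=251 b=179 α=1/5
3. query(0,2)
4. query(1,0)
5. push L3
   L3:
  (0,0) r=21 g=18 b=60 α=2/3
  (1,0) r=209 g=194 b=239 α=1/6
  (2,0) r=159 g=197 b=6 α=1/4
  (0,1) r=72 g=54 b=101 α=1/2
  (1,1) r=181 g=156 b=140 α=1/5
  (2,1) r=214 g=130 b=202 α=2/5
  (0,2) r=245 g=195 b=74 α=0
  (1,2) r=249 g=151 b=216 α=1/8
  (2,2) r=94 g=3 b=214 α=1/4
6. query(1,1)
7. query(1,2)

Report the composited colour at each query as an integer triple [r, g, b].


query (0,2) [L1,L2] — begin 0,0,0
L1 α=3/8: [189/2, 657/8, 675/8]
L2 α=1/3: [422/3, 1537/12, 1567/12]
rounded: [141, 128, 131]

at x=1,y=0 over L1,L2:
after L1 α=1/2: [103/2, 95, 255/2]
after L2 α=1/2: [579/4, 66, 449/4]
rounded: [145, 66, 112]

at x=1,y=1 over L1,L2,L3:
L1 α=1/2: [68, 39/2, 217/2]
L2 α=4/5: [756/5, 727/10, 809/10]
L3 α=1/5: [3929/25, 2234/25, 2318/25]
= [157, 89, 93]

query (1,2) [L1,L2,L3] — begin 0,0,0
L1 α=2/5: [112/5, 4, 72/5]
L2 α=3/8: [367/8, 361/4, 633/8]
L3 α=1/8: [4561/64, 3131/32, 6159/64]
→ [71, 98, 96]


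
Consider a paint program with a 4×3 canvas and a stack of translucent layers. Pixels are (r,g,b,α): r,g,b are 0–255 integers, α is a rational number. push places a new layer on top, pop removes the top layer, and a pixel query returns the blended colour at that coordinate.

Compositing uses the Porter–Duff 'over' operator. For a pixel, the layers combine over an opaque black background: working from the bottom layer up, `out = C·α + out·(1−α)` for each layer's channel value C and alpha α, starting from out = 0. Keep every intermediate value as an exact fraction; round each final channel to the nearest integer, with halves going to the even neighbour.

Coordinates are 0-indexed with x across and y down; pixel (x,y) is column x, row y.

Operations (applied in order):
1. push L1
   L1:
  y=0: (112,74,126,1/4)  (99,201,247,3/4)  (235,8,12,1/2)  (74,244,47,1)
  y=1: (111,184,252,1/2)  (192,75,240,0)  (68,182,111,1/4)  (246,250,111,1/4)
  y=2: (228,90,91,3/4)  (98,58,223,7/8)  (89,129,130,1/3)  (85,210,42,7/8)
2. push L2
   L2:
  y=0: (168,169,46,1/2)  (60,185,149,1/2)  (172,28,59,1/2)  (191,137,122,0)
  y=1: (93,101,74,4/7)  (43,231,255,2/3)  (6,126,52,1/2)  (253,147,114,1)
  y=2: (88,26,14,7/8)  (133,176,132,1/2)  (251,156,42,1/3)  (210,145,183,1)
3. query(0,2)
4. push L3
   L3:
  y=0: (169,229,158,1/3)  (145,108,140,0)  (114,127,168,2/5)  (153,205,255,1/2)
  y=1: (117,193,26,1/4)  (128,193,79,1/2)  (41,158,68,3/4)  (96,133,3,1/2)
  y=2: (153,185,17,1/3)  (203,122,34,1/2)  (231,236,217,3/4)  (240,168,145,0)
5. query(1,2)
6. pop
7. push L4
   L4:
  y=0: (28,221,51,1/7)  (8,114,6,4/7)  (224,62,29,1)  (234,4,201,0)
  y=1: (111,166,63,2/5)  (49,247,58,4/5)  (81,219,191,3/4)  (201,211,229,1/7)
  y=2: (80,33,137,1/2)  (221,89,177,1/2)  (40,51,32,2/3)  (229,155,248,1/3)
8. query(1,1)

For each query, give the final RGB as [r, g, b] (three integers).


(0,2) stack=L1,L2; from [0,0,0]:
after L1 α=3/4: [171, 135/2, 273/4]
after L2 α=7/8: [787/8, 499/16, 665/32]
= [98, 31, 21]

query (1,2) [L1,L2,L3] — begin 0,0,0
after L1 α=7/8: [343/4, 203/4, 1561/8]
after L2 α=1/2: [875/8, 907/8, 2617/16]
after L3 α=1/2: [2499/16, 1883/16, 3161/32]
rounded: [156, 118, 99]

query (1,1) [L1,L2,L4] — begin 0,0,0
L1 α=0: [0, 0, 0]
L2 α=2/3: [86/3, 154, 170]
L4 α=4/5: [674/15, 1142/5, 402/5]
= [45, 228, 80]


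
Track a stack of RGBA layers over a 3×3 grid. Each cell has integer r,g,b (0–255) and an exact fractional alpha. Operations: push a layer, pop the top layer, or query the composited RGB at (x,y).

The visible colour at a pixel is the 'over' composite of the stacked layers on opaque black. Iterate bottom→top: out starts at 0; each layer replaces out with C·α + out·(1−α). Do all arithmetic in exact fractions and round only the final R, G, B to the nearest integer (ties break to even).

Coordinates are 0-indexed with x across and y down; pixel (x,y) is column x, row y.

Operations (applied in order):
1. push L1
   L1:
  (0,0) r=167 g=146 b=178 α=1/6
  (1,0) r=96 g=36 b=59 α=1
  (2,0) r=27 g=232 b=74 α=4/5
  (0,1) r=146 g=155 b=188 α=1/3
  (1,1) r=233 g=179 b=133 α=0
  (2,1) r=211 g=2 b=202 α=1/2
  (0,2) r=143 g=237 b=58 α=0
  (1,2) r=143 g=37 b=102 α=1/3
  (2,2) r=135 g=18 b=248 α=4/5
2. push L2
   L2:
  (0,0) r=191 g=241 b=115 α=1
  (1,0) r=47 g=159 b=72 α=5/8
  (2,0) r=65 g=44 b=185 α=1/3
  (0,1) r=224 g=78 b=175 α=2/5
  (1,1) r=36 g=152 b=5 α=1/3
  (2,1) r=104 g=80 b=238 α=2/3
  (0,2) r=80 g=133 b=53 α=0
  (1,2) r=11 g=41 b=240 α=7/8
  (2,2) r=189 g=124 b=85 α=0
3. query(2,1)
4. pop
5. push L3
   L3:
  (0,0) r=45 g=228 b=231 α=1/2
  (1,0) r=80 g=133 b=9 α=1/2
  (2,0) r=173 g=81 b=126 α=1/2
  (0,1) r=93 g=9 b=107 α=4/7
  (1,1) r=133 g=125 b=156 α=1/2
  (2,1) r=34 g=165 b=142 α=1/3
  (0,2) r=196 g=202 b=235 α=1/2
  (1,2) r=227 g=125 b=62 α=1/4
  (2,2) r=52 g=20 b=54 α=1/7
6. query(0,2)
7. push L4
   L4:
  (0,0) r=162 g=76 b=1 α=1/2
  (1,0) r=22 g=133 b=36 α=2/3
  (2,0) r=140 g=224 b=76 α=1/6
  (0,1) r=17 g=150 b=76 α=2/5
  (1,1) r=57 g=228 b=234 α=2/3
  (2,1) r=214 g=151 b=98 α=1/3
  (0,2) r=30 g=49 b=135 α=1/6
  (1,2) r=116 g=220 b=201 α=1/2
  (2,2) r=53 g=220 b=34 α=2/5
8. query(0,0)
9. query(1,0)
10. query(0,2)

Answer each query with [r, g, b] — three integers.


at x=2,y=1 over L1,L2:
L1 α=1/2: [211/2, 1, 101]
L2 α=2/3: [209/2, 161/3, 577/3]
rounded: [104, 54, 192]

query (0,2) [L1,L3] — begin 0,0,0
L1 α=0: [0, 0, 0]
L3 α=1/2: [98, 101, 235/2]
rounded: [98, 101, 118]

query (0,0) [L1,L3,L4] — begin 0,0,0
+L1 (α=1/6) → [167/6, 73/3, 89/3]
+L3 (α=1/2) → [437/12, 757/6, 391/3]
+L4 (α=1/2) → [2381/24, 1213/12, 197/3]
= [99, 101, 66]

at x=1,y=0 over L1,L3,L4:
after L1 α=1: [96, 36, 59]
after L3 α=1/2: [88, 169/2, 34]
after L4 α=2/3: [44, 701/6, 106/3]
= [44, 117, 35]

(0,2) stack=L1,L3,L4; from [0,0,0]:
L1 α=0: [0, 0, 0]
L3 α=1/2: [98, 101, 235/2]
L4 α=1/6: [260/3, 277/3, 1445/12]
→ [87, 92, 120]


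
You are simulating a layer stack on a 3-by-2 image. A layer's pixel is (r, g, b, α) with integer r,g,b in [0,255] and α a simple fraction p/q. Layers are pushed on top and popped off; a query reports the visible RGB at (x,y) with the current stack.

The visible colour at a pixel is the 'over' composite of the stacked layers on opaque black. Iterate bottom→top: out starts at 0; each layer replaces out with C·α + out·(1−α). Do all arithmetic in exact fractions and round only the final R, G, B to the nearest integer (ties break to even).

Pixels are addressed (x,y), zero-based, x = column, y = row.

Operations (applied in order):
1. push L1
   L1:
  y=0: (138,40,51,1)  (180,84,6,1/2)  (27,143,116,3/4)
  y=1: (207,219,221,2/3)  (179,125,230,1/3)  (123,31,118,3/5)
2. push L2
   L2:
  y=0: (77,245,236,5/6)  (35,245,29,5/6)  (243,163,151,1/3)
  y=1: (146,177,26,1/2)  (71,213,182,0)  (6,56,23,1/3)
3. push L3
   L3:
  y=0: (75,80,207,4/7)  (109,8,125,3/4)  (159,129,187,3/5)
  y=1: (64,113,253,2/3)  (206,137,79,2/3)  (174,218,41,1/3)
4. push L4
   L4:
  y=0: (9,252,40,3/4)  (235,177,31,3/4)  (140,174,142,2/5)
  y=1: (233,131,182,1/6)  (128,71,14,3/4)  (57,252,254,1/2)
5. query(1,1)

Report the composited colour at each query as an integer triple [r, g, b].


query (1,1) [L1,L2,L3,L4] — begin 0,0,0
+L1 (α=1/3) → [179/3, 125/3, 230/3]
+L2 (α=0) → [179/3, 125/3, 230/3]
+L3 (α=2/3) → [1415/9, 947/9, 704/9]
+L4 (α=3/4) → [4871/36, 716/9, 541/18]
rounded: [135, 80, 30]


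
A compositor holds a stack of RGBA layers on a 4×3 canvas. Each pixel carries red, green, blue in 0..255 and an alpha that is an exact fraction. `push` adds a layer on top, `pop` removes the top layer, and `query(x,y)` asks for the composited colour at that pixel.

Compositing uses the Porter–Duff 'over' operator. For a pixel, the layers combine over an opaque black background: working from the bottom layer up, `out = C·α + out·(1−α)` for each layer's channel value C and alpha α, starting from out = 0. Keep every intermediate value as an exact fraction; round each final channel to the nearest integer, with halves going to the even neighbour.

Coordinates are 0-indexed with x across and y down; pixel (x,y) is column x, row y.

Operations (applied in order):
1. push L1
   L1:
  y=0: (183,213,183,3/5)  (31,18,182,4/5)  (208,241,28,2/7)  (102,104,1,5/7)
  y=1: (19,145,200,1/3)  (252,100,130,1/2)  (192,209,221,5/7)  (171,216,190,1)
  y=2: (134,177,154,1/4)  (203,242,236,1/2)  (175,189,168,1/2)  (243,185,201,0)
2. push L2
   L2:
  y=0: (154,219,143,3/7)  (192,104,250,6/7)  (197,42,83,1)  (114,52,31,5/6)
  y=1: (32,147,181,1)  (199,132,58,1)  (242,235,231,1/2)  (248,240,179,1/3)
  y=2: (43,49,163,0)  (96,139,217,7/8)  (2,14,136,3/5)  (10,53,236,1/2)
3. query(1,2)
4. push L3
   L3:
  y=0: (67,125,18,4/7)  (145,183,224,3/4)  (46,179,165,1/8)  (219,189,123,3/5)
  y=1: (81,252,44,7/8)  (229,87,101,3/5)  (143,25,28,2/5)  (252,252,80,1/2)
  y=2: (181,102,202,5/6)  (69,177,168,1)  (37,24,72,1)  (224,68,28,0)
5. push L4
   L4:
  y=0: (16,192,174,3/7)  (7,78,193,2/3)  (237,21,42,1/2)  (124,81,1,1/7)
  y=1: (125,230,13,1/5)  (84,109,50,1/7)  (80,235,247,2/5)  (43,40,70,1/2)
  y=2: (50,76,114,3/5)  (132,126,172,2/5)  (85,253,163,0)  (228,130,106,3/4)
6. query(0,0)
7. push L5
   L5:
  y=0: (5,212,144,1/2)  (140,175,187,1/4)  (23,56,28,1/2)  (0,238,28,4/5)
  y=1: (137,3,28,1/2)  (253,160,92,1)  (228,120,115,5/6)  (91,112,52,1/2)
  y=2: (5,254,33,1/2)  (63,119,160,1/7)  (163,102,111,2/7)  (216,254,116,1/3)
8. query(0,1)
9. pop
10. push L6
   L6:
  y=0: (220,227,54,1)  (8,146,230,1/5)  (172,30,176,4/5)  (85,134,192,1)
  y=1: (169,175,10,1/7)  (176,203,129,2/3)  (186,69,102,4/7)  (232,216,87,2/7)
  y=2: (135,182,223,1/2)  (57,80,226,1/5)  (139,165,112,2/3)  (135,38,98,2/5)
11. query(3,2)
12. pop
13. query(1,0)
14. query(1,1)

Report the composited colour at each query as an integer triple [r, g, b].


(1,2) stack=L1,L2; from [0,0,0]:
+L1 (α=1/2) → [203/2, 121, 118]
+L2 (α=7/8) → [1547/16, 547/4, 1637/8]
rounded: [97, 137, 205]

(0,0) stack=L1,L2,L3,L4; from [0,0,0]:
+L1 (α=3/5) → [549/5, 639/5, 549/5]
+L2 (α=3/7) → [4506/35, 5841/35, 4341/35]
+L3 (α=4/7) → [22898/245, 35023/245, 15543/245]
+L4 (α=3/7) → [103352/1715, 281212/1715, 190062/1715]
rounded: [60, 164, 111]

(0,1) stack=L1,L2,L3,L4,L5; from [0,0,0]:
after L1 α=1/3: [19/3, 145/3, 200/3]
after L2 α=1: [32, 147, 181]
after L3 α=7/8: [599/8, 1911/8, 489/8]
after L4 α=1/5: [849/10, 2371/10, 103/2]
after L5 α=1/2: [2219/20, 2401/20, 159/4]
= [111, 120, 40]

(3,2) stack=L1,L2,L3,L4,L6; from [0,0,0]:
L1 α=0: [0, 0, 0]
L2 α=1/2: [5, 53/2, 118]
L3 α=0: [5, 53/2, 118]
L4 α=3/4: [689/4, 833/8, 109]
L6 α=2/5: [3147/20, 3107/40, 523/5]
rounded: [157, 78, 105]

(1,0) stack=L1,L2,L3,L4; from [0,0,0]:
after L1 α=4/5: [124/5, 72/5, 728/5]
after L2 α=6/7: [5884/35, 456/5, 8228/35]
after L3 α=3/4: [21109/140, 3201/20, 7937/35]
after L4 α=2/3: [23069/420, 2107/20, 7149/35]
→ [55, 105, 204]

at x=1,y=1 over L1,L2,L3,L4:
L1 α=1/2: [126, 50, 65]
L2 α=1: [199, 132, 58]
L3 α=3/5: [217, 105, 419/5]
L4 α=1/7: [198, 739/7, 2764/35]
rounded: [198, 106, 79]


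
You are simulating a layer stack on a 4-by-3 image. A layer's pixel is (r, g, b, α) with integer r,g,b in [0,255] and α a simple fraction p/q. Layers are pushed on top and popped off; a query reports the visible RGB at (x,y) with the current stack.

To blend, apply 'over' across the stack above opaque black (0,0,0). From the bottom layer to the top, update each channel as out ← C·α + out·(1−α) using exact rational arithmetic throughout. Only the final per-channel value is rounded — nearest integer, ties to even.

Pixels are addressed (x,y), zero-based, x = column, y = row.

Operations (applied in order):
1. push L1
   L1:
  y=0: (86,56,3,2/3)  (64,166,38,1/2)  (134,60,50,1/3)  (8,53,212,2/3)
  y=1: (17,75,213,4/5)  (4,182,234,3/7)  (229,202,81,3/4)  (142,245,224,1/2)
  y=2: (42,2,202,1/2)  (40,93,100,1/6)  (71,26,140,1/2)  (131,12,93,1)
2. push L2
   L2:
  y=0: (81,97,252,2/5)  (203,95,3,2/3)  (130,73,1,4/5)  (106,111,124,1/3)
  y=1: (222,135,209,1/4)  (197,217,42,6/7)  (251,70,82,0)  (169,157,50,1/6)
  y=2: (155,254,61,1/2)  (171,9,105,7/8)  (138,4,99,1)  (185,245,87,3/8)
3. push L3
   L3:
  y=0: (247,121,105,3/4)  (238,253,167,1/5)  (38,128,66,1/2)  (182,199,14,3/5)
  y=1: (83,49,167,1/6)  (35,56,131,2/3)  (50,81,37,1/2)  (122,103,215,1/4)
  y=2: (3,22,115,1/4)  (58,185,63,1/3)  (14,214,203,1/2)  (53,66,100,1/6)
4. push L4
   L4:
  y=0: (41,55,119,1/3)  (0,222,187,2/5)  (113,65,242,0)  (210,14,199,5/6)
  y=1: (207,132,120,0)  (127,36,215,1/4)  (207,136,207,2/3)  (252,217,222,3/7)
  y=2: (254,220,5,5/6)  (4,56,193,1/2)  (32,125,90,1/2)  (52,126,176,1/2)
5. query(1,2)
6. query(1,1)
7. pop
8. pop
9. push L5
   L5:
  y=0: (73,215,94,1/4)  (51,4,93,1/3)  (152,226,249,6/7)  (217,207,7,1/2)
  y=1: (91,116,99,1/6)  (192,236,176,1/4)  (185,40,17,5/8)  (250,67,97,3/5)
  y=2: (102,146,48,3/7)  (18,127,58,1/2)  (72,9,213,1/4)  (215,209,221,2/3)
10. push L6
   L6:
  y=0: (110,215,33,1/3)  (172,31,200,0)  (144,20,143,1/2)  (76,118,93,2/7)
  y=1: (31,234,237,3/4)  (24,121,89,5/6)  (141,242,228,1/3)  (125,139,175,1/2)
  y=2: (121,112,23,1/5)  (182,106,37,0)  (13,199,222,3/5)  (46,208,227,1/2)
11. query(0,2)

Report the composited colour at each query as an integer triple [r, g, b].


at x=1,y=2 over L1,L2,L3,L4:
+L1 (α=1/6) → [20/3, 31/2, 50/3]
+L2 (α=7/8) → [3611/24, 157/16, 2255/24]
+L3 (α=1/3) → [4307/36, 1637/24, 3011/36]
+L4 (α=1/2) → [4451/72, 2981/48, 9959/72]
= [62, 62, 138]

at x=1,y=1 over L1,L2,L3,L4:
+L1 (α=3/7) → [12/7, 78, 702/7]
+L2 (α=6/7) → [8286/49, 1380/7, 2466/49]
+L3 (α=2/3) → [11716/147, 2164/21, 15304/147]
+L4 (α=1/4) → [17939/196, 604/7, 25839/196]
rounded: [92, 86, 132]

(0,2) stack=L1,L2,L5,L6; from [0,0,0]:
after L1 α=1/2: [21, 1, 101]
after L2 α=1/2: [88, 255/2, 81]
after L5 α=3/7: [94, 948/7, 468/7]
after L6 α=1/5: [497/5, 4576/35, 2033/35]
rounded: [99, 131, 58]


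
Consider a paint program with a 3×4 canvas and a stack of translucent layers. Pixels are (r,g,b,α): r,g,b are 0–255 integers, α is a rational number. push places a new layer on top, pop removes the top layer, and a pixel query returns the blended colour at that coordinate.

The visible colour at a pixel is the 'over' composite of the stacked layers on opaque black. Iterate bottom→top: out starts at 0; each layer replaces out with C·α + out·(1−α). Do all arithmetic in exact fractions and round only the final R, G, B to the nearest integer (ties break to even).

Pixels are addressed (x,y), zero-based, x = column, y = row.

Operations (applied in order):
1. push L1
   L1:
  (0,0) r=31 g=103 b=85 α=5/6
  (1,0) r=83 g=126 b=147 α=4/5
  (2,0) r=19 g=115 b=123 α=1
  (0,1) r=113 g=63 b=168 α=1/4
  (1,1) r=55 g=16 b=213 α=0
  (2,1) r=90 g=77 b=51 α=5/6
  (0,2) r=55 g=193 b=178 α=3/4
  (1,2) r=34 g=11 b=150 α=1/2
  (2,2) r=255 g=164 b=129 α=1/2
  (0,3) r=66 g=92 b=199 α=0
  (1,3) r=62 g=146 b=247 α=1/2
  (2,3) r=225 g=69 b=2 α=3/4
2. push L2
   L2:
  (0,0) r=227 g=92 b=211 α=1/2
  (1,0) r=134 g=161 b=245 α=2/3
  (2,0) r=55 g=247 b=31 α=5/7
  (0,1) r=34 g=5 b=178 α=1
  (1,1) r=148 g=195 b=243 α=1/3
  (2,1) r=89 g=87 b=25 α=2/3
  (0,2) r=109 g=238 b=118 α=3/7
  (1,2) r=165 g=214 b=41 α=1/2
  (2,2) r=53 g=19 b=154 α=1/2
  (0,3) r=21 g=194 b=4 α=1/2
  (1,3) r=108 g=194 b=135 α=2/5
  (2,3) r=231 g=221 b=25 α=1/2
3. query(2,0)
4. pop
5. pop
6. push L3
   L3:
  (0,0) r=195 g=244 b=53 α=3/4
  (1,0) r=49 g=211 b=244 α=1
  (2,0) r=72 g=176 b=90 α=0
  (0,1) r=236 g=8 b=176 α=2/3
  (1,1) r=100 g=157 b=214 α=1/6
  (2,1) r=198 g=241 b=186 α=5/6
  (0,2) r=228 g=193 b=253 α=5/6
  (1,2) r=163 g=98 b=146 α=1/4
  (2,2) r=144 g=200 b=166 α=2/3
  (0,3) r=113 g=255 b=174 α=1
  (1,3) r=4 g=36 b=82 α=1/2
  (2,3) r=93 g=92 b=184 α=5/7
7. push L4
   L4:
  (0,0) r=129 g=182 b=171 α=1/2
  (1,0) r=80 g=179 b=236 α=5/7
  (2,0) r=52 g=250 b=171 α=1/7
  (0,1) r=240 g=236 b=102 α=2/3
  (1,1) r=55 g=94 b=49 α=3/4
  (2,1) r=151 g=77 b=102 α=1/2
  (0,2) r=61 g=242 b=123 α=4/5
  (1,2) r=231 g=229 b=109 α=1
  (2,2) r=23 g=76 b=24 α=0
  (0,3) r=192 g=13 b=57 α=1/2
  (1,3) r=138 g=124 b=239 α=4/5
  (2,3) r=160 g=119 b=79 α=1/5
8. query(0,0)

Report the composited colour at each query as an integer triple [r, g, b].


query (2,0) [L1,L2] — begin 0,0,0
L1 α=1: [19, 115, 123]
L2 α=5/7: [313/7, 1465/7, 401/7]
→ [45, 209, 57]

query (0,0) [L3,L4] — begin 0,0,0
after L3 α=3/4: [585/4, 183, 159/4]
after L4 α=1/2: [1101/8, 365/2, 843/8]
= [138, 182, 105]


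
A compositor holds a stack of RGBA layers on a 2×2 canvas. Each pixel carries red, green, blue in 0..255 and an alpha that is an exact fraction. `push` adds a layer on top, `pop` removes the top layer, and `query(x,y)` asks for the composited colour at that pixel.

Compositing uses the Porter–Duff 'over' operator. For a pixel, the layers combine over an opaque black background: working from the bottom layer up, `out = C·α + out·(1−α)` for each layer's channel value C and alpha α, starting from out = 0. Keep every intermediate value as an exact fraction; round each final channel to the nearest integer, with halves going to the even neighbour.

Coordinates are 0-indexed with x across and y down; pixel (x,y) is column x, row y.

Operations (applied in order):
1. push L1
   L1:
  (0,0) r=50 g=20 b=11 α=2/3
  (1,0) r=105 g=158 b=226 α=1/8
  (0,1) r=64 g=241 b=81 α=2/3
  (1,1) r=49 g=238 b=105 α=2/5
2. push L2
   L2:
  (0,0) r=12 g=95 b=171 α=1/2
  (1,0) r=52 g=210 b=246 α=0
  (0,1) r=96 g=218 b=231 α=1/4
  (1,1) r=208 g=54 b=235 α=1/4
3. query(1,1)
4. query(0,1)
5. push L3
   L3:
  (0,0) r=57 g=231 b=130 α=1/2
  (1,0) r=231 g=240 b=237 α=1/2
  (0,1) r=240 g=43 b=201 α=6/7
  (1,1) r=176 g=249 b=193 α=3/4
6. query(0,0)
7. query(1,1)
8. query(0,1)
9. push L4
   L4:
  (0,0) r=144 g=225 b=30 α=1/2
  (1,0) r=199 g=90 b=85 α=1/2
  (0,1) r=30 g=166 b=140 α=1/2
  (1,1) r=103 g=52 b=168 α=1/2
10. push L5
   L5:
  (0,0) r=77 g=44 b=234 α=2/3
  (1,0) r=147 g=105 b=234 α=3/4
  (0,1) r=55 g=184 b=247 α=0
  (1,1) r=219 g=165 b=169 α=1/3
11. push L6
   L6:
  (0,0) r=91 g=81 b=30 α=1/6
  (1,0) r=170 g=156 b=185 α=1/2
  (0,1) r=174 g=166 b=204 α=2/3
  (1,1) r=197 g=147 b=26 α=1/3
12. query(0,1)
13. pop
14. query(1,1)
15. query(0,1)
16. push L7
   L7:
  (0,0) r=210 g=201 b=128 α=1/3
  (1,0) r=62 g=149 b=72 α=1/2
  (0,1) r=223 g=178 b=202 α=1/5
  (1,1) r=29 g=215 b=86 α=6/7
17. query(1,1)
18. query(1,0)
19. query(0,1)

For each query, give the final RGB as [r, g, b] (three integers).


at x=1,y=1 over L1,L2:
+L1 (α=2/5) → [98/5, 476/5, 42]
+L2 (α=1/4) → [667/10, 849/10, 361/4]
→ [67, 85, 90]

query (0,1) [L1,L2] — begin 0,0,0
L1 α=2/3: [128/3, 482/3, 54]
L2 α=1/4: [56, 175, 393/4]
= [56, 175, 98]

at x=0,y=0 over L1,L2,L3:
+L1 (α=2/3) → [100/3, 40/3, 22/3]
+L2 (α=1/2) → [68/3, 325/6, 535/6]
+L3 (α=1/2) → [239/6, 1711/12, 1315/12]
→ [40, 143, 110]

(1,1) stack=L1,L2,L3; from [0,0,0]:
after L1 α=2/5: [98/5, 476/5, 42]
after L2 α=1/4: [667/10, 849/10, 361/4]
after L3 α=3/4: [5947/40, 8319/40, 2677/16]
→ [149, 208, 167]

(0,1) stack=L1,L2,L3; from [0,0,0]:
after L1 α=2/3: [128/3, 482/3, 54]
after L2 α=1/4: [56, 175, 393/4]
after L3 α=6/7: [1496/7, 433/7, 5217/28]
→ [214, 62, 186]

query (0,1) [L1,L2,L3,L4,L5,L6] — begin 0,0,0
after L1 α=2/3: [128/3, 482/3, 54]
after L2 α=1/4: [56, 175, 393/4]
after L3 α=6/7: [1496/7, 433/7, 5217/28]
after L4 α=1/2: [853/7, 1595/14, 9137/56]
after L5 α=0: [853/7, 1595/14, 9137/56]
after L6 α=2/3: [3289/21, 2081/14, 31985/168]
rounded: [157, 149, 190]

(1,1) stack=L1,L2,L3,L4,L5; from [0,0,0]:
L1 α=2/5: [98/5, 476/5, 42]
L2 α=1/4: [667/10, 849/10, 361/4]
L3 α=3/4: [5947/40, 8319/40, 2677/16]
L4 α=1/2: [10067/80, 10399/80, 5365/32]
L5 α=1/3: [18827/120, 16999/120, 8069/48]
rounded: [157, 142, 168]

query (0,1) [L1,L2,L3,L4,L5] — begin 0,0,0
after L1 α=2/3: [128/3, 482/3, 54]
after L2 α=1/4: [56, 175, 393/4]
after L3 α=6/7: [1496/7, 433/7, 5217/28]
after L4 α=1/2: [853/7, 1595/14, 9137/56]
after L5 α=0: [853/7, 1595/14, 9137/56]
rounded: [122, 114, 163]

(1,1) stack=L1,L2,L3,L4,L5,L7; from [0,0,0]:
after L1 α=2/5: [98/5, 476/5, 42]
after L2 α=1/4: [667/10, 849/10, 361/4]
after L3 α=3/4: [5947/40, 8319/40, 2677/16]
after L4 α=1/2: [10067/80, 10399/80, 5365/32]
after L5 α=1/3: [18827/120, 16999/120, 8069/48]
after L7 α=6/7: [39707/840, 171799/840, 4691/48]
→ [47, 205, 98]

(1,0) stack=L1,L2,L3,L4,L5,L7; from [0,0,0]:
L1 α=1/8: [105/8, 79/4, 113/4]
L2 α=0: [105/8, 79/4, 113/4]
L3 α=1/2: [1953/16, 1039/8, 1061/8]
L4 α=1/2: [5137/32, 1759/16, 1741/16]
L5 α=3/4: [19249/128, 6799/64, 12973/64]
L7 α=1/2: [27185/256, 16335/128, 17581/128]
rounded: [106, 128, 137]

(0,1) stack=L1,L2,L3,L4,L5,L7; from [0,0,0]:
+L1 (α=2/3) → [128/3, 482/3, 54]
+L2 (α=1/4) → [56, 175, 393/4]
+L3 (α=6/7) → [1496/7, 433/7, 5217/28]
+L4 (α=1/2) → [853/7, 1595/14, 9137/56]
+L5 (α=0) → [853/7, 1595/14, 9137/56]
+L7 (α=1/5) → [4973/35, 4436/35, 2393/14]
→ [142, 127, 171]


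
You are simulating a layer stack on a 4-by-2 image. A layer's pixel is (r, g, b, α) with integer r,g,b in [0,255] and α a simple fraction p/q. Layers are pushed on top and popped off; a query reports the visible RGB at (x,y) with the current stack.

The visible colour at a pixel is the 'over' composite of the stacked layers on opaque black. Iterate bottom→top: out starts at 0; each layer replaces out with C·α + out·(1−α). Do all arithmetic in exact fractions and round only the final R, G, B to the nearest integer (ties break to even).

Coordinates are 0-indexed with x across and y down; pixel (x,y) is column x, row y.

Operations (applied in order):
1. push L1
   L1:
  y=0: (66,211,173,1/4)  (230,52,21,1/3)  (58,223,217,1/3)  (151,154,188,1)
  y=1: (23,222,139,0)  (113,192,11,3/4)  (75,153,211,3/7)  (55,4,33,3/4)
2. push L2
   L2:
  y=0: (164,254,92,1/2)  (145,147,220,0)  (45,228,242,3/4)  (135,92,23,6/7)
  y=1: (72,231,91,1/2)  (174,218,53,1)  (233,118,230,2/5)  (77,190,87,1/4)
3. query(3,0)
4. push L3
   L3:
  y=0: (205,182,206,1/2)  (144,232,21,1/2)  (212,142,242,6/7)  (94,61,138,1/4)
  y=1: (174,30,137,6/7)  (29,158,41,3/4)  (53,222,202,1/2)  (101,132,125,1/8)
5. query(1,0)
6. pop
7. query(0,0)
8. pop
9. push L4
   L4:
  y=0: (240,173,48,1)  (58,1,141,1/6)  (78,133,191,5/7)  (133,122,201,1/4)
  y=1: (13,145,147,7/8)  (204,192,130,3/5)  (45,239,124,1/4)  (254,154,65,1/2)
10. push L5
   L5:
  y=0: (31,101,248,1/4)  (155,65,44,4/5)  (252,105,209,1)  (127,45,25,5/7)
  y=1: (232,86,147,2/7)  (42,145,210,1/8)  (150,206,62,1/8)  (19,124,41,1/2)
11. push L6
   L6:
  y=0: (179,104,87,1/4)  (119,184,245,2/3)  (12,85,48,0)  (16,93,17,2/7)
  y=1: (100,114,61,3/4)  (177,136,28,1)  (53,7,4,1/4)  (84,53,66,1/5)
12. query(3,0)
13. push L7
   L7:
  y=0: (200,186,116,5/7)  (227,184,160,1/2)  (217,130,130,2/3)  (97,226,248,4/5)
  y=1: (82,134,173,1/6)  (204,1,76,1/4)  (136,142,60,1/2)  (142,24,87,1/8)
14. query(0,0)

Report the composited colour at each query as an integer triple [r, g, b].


at x=3,y=0 over L1,L2:
after L1 α=1: [151, 154, 188]
after L2 α=6/7: [961/7, 706/7, 326/7]
rounded: [137, 101, 47]

query (1,0) [L1,L2,L3] — begin 0,0,0
after L1 α=1/3: [230/3, 52/3, 7]
after L2 α=0: [230/3, 52/3, 7]
after L3 α=1/2: [331/3, 374/3, 14]
rounded: [110, 125, 14]

(0,0) stack=L1,L2; from [0,0,0]:
L1 α=1/4: [33/2, 211/4, 173/4]
L2 α=1/2: [361/4, 1227/8, 541/8]
rounded: [90, 153, 68]

(3,0) stack=L1,L4,L5,L6; from [0,0,0]:
+L1 (α=1) → [151, 154, 188]
+L4 (α=1/4) → [293/2, 146, 765/4]
+L5 (α=5/7) → [928/7, 517/7, 145/2]
+L6 (α=2/7) → [4864/49, 3887/49, 793/14]
rounded: [99, 79, 57]

at x=0,y=0 over L1,L4,L5,L6,L7:
L1 α=1/4: [33/2, 211/4, 173/4]
L4 α=1: [240, 173, 48]
L5 α=1/4: [751/4, 155, 98]
L6 α=1/4: [2969/16, 569/4, 381/4]
L7 α=5/7: [1567/8, 347/2, 1541/14]
= [196, 174, 110]


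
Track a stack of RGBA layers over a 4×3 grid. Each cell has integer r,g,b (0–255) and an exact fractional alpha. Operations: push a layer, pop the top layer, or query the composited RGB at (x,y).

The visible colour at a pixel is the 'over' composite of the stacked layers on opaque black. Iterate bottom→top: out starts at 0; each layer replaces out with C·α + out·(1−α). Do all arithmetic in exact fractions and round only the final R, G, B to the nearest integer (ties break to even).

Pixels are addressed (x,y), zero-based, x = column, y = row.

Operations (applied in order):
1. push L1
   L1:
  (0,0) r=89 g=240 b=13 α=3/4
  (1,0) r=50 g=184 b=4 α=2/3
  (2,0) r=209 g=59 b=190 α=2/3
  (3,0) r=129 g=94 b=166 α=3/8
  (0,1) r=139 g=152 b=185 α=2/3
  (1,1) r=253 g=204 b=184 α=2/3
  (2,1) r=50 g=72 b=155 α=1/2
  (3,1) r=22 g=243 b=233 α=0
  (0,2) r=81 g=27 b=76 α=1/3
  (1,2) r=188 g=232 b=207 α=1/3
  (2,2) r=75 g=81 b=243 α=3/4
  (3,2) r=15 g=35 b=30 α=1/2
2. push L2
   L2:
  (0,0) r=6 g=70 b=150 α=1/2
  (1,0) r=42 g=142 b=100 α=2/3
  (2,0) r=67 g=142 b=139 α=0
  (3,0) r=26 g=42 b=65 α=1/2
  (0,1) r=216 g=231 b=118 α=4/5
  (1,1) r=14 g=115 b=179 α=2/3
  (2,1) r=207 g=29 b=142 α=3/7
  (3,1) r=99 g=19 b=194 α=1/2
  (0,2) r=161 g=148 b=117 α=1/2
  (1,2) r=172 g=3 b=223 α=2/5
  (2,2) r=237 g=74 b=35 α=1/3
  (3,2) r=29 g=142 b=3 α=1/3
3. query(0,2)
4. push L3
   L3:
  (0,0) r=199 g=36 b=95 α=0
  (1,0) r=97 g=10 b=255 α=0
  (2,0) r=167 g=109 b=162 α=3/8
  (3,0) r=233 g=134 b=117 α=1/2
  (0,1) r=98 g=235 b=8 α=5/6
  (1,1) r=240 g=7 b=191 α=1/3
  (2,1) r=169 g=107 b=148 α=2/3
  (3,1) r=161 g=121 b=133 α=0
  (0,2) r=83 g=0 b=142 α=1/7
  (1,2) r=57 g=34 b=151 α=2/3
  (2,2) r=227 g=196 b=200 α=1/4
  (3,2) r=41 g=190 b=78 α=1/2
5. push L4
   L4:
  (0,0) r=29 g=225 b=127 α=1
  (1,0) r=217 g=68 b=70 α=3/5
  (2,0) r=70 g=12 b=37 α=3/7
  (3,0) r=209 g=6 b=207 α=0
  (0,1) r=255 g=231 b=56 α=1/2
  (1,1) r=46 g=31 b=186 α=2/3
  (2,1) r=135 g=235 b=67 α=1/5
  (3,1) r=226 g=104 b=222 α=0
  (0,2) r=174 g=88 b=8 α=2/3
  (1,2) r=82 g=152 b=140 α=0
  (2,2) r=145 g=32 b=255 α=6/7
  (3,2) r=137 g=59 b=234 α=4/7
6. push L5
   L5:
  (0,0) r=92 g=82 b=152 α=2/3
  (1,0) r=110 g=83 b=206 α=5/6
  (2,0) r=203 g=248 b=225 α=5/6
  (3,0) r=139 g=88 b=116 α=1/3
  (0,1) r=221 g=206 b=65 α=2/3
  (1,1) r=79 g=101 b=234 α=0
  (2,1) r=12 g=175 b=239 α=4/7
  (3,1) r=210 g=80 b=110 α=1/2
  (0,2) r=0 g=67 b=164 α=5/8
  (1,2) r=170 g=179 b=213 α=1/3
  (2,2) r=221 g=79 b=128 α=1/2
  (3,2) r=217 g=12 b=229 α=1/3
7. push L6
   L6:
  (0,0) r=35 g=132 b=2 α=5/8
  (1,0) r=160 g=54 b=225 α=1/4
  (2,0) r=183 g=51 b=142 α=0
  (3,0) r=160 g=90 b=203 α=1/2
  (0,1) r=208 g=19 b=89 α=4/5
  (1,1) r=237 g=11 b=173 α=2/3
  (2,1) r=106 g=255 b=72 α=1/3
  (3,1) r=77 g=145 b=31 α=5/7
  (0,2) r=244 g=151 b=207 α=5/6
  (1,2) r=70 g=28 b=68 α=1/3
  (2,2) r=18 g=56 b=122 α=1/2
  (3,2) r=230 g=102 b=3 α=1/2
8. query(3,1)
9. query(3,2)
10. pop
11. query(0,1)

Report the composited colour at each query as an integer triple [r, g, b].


(0,2) stack=L1,L2; from [0,0,0]:
after L1 α=1/3: [27, 9, 76/3]
after L2 α=1/2: [94, 157/2, 427/6]
= [94, 78, 71]

(3,1) stack=L1,L2,L3,L4,L5,L6; from [0,0,0]:
after L1 α=0: [0, 0, 0]
after L2 α=1/2: [99/2, 19/2, 97]
after L3 α=0: [99/2, 19/2, 97]
after L4 α=0: [99/2, 19/2, 97]
after L5 α=1/2: [519/4, 179/4, 207/2]
after L6 α=5/7: [1289/14, 1629/14, 362/7]
→ [92, 116, 52]

query (3,2) [L1,L2,L3,L4,L5,L6] — begin 0,0,0
+L1 (α=1/2) → [15/2, 35/2, 15]
+L2 (α=1/3) → [44/3, 59, 11]
+L3 (α=1/2) → [167/6, 249/2, 89/2]
+L4 (α=4/7) → [1263/14, 1219/14, 2139/14]
+L5 (α=1/3) → [2782/21, 1303/21, 3742/21]
+L6 (α=1/2) → [3806/21, 3445/42, 3805/42]
= [181, 82, 91]

(0,1) stack=L1,L2,L3,L4,L5; from [0,0,0]:
after L1 α=2/3: [278/3, 304/3, 370/3]
after L2 α=4/5: [574/3, 3076/15, 1786/15]
after L3 α=5/6: [1022/9, 20701/90, 1193/45]
after L4 α=1/2: [3317/18, 41491/180, 3713/90]
after L5 α=2/3: [11273/54, 115651/540, 15413/270]
= [209, 214, 57]


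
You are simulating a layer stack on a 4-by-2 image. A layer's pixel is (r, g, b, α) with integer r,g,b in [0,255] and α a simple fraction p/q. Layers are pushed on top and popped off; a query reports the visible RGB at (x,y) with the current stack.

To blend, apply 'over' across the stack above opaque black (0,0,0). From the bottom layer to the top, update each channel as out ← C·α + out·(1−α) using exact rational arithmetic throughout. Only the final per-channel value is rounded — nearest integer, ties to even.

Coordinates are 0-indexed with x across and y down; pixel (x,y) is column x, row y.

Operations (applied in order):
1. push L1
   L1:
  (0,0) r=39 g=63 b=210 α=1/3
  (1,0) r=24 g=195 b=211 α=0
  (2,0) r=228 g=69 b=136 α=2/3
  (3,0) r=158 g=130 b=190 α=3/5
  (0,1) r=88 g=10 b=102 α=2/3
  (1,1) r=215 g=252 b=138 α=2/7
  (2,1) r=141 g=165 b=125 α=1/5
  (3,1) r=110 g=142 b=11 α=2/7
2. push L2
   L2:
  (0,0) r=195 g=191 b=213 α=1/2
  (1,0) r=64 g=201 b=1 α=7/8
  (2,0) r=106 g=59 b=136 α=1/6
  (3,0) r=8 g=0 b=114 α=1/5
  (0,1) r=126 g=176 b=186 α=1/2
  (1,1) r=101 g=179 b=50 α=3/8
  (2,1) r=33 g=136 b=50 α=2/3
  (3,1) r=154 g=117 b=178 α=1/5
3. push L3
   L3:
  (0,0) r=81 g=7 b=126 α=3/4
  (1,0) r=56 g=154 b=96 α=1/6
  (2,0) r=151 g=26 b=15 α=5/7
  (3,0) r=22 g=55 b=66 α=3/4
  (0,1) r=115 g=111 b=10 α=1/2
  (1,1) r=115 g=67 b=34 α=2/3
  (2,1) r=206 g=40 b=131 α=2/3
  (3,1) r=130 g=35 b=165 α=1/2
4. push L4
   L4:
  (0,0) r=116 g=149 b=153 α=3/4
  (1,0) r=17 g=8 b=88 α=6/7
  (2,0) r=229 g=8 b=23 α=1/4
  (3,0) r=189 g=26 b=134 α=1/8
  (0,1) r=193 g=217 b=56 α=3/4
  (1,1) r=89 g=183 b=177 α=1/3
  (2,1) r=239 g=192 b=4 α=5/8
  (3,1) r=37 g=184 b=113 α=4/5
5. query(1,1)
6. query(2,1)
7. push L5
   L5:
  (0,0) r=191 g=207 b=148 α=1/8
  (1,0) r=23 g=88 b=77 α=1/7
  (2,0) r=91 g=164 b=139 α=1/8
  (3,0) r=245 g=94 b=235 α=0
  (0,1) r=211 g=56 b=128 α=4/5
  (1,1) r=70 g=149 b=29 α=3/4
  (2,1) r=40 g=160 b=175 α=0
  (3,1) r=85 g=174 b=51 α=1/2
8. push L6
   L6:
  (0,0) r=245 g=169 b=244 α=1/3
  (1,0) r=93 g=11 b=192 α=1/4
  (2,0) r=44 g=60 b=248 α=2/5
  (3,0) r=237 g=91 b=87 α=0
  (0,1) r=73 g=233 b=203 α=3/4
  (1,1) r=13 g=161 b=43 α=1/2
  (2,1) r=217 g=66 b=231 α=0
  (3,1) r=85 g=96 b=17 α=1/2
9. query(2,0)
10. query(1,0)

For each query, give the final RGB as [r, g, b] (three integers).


at x=1,y=1 over L1,L2,L3,L4:
L1 α=2/7: [430/7, 72, 276/7]
L2 α=3/8: [4271/56, 897/8, 1215/28]
L3 α=2/3: [5717/56, 1969/24, 3119/84]
L4 α=1/3: [8209/84, 4165/36, 10553/126]
→ [98, 116, 84]

(2,1) stack=L1,L2,L3,L4; from [0,0,0]:
+L1 (α=1/5) → [141/5, 33, 25]
+L2 (α=2/3) → [157/5, 305/3, 125/3]
+L3 (α=2/3) → [739/5, 545/9, 911/9]
+L4 (α=5/8) → [1024/5, 3425/24, 971/24]
→ [205, 143, 40]

at x=2,y=0 over L1,L2,L3,L4,L5,L6:
+L1 (α=2/3) → [152, 46, 272/3]
+L2 (α=1/6) → [433/3, 289/6, 884/9]
+L3 (α=5/7) → [3131/21, 97/3, 349/9]
+L4 (α=1/4) → [2367/14, 105/4, 209/6]
+L5 (α=1/8) → [2549/16, 1391/32, 2297/48]
+L6 (α=2/5) → [1811/16, 8013/160, 10233/80]
rounded: [113, 50, 128]

query (1,0) [L1,L2,L3,L4,L5,L6] — begin 0,0,0
+L1 (α=0) → [0, 0, 0]
+L2 (α=7/8) → [56, 1407/8, 7/8]
+L3 (α=1/6) → [56, 8267/48, 803/48]
+L4 (α=6/7) → [158/7, 10571/336, 26147/336]
+L5 (α=1/7) → [1109/49, 15499/392, 30459/392]
+L6 (α=1/4) → [1971/49, 50809/1568, 166641/1568]
→ [40, 32, 106]
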